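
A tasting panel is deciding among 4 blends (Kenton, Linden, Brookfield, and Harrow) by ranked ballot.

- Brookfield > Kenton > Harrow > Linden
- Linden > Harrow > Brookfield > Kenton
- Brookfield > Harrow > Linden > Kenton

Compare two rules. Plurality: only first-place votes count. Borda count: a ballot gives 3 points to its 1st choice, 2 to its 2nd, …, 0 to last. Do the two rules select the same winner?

Plurality first-place counts: Kenton 0, Linden 1, Brookfield 2, Harrow 0 → Brookfield.
Borda totals: Kenton 2, Linden 4, Brookfield 7, Harrow 5 → Brookfield.
The two rules agree on Brookfield.

Yes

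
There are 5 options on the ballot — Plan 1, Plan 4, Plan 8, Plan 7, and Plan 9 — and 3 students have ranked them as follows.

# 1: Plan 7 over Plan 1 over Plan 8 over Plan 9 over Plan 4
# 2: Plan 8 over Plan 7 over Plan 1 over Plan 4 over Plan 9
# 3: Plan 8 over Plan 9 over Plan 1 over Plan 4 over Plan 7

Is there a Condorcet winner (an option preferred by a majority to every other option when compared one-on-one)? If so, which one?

Head-to-head results (3 voters total):
Plan 1 vs Plan 4: Plan 1 wins 3–0.
Plan 1 vs Plan 8: Plan 8 wins 2–1.
Plan 1 vs Plan 7: Plan 7 wins 2–1.
Plan 1 vs Plan 9: Plan 1 wins 2–1.
Plan 4 vs Plan 8: Plan 8 wins 3–0.
Plan 4 vs Plan 7: Plan 7 wins 2–1.
Plan 4 vs Plan 9: Plan 9 wins 2–1.
Plan 8 vs Plan 7: Plan 8 wins 2–1.
Plan 8 vs Plan 9: Plan 8 wins 3–0.
Plan 7 vs Plan 9: Plan 7 wins 2–1.
Plan 8 beats each rival — Plan 1 (2–1), Plan 4 (3–0), Plan 7 (2–1), Plan 9 (3–0) — so Plan 8 is the Condorcet winner.

Plan 8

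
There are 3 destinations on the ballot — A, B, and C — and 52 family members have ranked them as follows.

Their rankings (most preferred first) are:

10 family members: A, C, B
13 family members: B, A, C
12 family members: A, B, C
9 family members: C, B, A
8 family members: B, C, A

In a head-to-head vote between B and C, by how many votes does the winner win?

Ballots ranking B above C: 13+12+8 = 33.
Ballots ranking C above B: 10+9 = 19.
B wins 33–19, a margin of 14.

14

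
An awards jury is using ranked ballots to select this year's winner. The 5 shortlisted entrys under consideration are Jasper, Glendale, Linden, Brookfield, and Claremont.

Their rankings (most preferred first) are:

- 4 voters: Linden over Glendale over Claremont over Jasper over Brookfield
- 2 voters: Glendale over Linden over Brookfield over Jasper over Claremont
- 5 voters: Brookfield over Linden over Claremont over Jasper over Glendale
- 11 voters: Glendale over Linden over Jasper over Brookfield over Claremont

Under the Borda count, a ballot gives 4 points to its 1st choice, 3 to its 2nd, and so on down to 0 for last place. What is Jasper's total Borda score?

33

Borda scores:
  Jasper: 4·1 + 2·1 + 5·1 + 11·2 = 33
  Glendale: 4·3 + 2·4 + 5·0 + 11·4 = 64
  Linden: 4·4 + 2·3 + 5·3 + 11·3 = 70
  Brookfield: 4·0 + 2·2 + 5·4 + 11·1 = 35
  Claremont: 4·2 + 2·0 + 5·2 + 11·0 = 18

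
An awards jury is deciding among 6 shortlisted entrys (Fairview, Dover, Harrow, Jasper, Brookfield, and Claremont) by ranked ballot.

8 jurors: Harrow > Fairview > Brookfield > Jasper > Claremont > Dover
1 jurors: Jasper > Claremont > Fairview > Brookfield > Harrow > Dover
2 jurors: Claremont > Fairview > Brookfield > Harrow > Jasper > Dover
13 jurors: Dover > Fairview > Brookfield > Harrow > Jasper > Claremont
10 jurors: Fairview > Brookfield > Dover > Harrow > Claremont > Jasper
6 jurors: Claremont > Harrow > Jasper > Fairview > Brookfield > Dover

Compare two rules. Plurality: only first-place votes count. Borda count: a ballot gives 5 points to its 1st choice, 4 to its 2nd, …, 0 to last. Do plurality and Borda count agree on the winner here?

No

Plurality first-place counts: Fairview 10, Dover 13, Harrow 8, Jasper 1, Brookfield 0, Claremont 8 → Dover.
Borda totals: Fairview 157, Dover 95, Harrow 115, Jasper 54, Brookfield 117, Claremont 62 → Fairview.
The two rules disagree: plurality picks Dover, Borda picks Fairview.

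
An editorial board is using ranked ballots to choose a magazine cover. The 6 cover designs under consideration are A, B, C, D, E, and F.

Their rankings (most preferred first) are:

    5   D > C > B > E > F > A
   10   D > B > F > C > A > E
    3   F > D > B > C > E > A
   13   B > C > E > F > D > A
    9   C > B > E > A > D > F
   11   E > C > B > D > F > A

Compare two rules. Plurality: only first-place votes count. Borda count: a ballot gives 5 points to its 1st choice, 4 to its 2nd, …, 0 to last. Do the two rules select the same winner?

No

Plurality first-place counts: A 0, B 13, C 9, D 15, E 11, F 3 → D.
Borda totals: A 28, B 198, C 187, D 131, E 134, F 87 → B.
The two rules disagree: plurality picks D, Borda picks B.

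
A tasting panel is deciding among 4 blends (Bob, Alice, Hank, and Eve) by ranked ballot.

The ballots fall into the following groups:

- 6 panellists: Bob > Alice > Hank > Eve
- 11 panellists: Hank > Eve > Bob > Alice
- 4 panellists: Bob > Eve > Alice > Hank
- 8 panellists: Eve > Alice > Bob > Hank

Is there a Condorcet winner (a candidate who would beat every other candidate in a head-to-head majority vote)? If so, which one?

Head-to-head results (29 voters total):
Bob vs Alice: Bob wins 21–8.
Bob vs Hank: Bob wins 18–11.
Bob vs Eve: Eve wins 19–10.
Alice vs Hank: Alice wins 18–11.
Alice vs Eve: Eve wins 23–6.
Hank vs Eve: Hank wins 17–12.
No candidate beats all others: Bob beats Hank beats Eve beats Bob, a majority cycle.

None — there is no Condorcet winner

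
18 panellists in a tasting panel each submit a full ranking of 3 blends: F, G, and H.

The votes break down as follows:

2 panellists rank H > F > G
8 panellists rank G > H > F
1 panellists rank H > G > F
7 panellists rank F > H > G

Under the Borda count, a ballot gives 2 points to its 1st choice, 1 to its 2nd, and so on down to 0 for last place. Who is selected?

Borda scores:
  F: 2·1 + 8·0 + 0 + 7·2 = 16
  G: 2·0 + 8·2 + 1 + 7·0 = 17
  H: 2·2 + 8·1 + 2 + 7·1 = 21
H has the highest total.

H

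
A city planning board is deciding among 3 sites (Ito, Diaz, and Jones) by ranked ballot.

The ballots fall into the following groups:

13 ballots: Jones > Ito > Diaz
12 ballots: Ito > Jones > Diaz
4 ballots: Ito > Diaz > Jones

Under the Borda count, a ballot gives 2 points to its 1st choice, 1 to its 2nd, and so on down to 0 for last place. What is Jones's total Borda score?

Borda scores:
  Ito: 13·1 + 12·2 + 4·2 = 45
  Diaz: 13·0 + 12·0 + 4·1 = 4
  Jones: 13·2 + 12·1 + 4·0 = 38

38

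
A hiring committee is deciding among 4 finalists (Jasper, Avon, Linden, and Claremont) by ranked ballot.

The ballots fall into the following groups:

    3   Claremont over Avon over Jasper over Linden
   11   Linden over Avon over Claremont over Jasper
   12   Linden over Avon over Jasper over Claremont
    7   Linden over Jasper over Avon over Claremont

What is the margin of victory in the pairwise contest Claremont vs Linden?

27

Ballots ranking Claremont above Linden: 3.
Ballots ranking Linden above Claremont: 11+12+7 = 30.
Linden wins 30–3, a margin of 27.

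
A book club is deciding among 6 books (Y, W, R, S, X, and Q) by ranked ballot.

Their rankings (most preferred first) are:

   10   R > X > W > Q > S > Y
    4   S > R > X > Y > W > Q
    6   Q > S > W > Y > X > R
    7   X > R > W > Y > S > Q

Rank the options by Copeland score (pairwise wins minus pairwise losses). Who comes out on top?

Pairwise results:
  Y vs W: W wins 23–4.
  Y vs R: R wins 21–6.
  Y vs S: S wins 20–7.
  Y vs X: X wins 21–6.
  Y vs Q: Q wins 16–11.
  W vs R: R wins 21–6.
  W vs S: W wins 17–10.
  W vs X: X wins 21–6.
  W vs Q: W wins 21–6.
  R vs S: R wins 17–10.
  R vs X: R wins 14–13.
  R vs Q: R wins 21–6.
  S vs X: X wins 17–10.
  S vs Q: Q wins 16–11.
  X vs Q: X wins 21–6.
Copeland scores (wins − losses):
  Y: 0 − 5 = -5
  W: 3 − 2 = 1
  R: 5 − 0 = 5
  S: 1 − 4 = -3
  X: 4 − 1 = 3
  Q: 2 − 3 = -1
R has the best Copeland score.

R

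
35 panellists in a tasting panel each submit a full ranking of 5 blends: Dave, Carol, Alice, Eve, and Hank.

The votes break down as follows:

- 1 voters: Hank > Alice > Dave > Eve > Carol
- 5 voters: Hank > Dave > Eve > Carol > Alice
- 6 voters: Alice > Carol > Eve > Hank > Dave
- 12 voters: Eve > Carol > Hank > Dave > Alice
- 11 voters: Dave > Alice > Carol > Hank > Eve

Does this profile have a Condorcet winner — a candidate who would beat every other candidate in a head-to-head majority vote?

Head-to-head results (35 voters total):
Dave vs Carol: Carol wins 18–17.
Dave vs Alice: Dave wins 28–7.
Dave vs Eve: Eve wins 18–17.
Dave vs Hank: Hank wins 24–11.
Carol vs Alice: Alice wins 18–17.
Carol vs Eve: Eve wins 18–17.
Carol vs Hank: Carol wins 29–6.
Alice vs Eve: Alice wins 18–17.
Alice vs Hank: Hank wins 18–17.
Eve vs Hank: Eve wins 18–17.
No candidate beats all others: Dave beats Alice beats Carol beats Dave, a majority cycle.

No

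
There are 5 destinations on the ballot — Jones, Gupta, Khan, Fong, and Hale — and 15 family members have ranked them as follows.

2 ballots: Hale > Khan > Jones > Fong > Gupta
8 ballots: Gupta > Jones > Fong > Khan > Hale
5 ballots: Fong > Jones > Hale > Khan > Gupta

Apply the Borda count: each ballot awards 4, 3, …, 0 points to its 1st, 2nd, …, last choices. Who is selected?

Jones

Borda scores:
  Jones: 2·2 + 8·3 + 5·3 = 43
  Gupta: 2·0 + 8·4 + 5·0 = 32
  Khan: 2·3 + 8·1 + 5·1 = 19
  Fong: 2·1 + 8·2 + 5·4 = 38
  Hale: 2·4 + 8·0 + 5·2 = 18
Jones has the highest total.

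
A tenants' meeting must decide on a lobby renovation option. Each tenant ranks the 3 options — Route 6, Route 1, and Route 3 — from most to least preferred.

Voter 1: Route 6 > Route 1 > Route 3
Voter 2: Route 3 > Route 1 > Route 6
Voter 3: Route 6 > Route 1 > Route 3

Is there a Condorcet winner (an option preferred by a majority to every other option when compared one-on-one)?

Yes

Head-to-head results (3 voters total):
Route 6 vs Route 1: Route 6 wins 2–1.
Route 6 vs Route 3: Route 6 wins 2–1.
Route 1 vs Route 3: Route 1 wins 2–1.
Route 6 beats each rival — Route 1 (2–1), Route 3 (2–1) — so Route 6 is the Condorcet winner.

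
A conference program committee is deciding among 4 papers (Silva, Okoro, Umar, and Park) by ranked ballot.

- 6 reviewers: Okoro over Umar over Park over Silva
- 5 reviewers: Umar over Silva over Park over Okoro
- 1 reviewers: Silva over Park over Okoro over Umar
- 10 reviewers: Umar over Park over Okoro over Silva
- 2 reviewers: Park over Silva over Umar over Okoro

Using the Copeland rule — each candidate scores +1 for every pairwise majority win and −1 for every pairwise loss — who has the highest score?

Pairwise results:
  Silva vs Okoro: Okoro wins 16–8.
  Silva vs Umar: Umar wins 21–3.
  Silva vs Park: Park wins 18–6.
  Okoro vs Umar: Umar wins 17–7.
  Okoro vs Park: Park wins 18–6.
  Umar vs Park: Umar wins 21–3.
Copeland scores (wins − losses):
  Silva: 0 − 3 = -3
  Okoro: 1 − 2 = -1
  Umar: 3 − 0 = 3
  Park: 2 − 1 = 1
Umar has the best Copeland score.

Umar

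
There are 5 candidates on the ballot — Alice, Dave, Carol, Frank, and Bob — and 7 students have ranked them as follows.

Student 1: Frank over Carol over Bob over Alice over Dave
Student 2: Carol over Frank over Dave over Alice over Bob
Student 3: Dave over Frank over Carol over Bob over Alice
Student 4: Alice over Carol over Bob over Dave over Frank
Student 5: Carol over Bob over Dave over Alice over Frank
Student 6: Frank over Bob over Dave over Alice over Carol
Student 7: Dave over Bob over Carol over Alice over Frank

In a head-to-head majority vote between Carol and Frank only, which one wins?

Ballots ranking Carol above Frank: 4.
Ballots ranking Frank above Carol: 3.
Carol wins the head-to-head, 4–3.

Carol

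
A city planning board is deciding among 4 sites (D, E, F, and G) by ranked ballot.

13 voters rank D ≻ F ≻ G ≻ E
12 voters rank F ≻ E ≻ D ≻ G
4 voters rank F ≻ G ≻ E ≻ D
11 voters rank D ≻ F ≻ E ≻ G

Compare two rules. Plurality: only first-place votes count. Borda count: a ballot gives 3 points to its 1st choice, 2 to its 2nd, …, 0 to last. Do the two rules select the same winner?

Plurality first-place counts: D 24, E 0, F 16, G 0 → D.
Borda totals: D 84, E 39, F 96, G 21 → F.
The two rules disagree: plurality picks D, Borda picks F.

No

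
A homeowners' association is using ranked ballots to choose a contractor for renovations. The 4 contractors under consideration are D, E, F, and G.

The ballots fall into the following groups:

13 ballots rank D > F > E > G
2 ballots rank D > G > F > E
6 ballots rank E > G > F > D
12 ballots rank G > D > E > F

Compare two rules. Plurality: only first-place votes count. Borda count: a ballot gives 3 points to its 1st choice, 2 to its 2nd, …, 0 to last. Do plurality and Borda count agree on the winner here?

Plurality first-place counts: D 15, E 6, F 0, G 12 → D.
Borda totals: D 69, E 43, F 34, G 52 → D.
The two rules agree on D.

Yes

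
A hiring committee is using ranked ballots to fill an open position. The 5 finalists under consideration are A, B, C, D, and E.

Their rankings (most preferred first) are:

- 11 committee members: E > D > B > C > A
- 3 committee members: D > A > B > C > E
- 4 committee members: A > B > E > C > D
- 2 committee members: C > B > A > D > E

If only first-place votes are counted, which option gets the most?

E

First-place vote totals:
  A: 4
  B: 0
  C: 2
  D: 3
  E: 11
E has the most first-place votes.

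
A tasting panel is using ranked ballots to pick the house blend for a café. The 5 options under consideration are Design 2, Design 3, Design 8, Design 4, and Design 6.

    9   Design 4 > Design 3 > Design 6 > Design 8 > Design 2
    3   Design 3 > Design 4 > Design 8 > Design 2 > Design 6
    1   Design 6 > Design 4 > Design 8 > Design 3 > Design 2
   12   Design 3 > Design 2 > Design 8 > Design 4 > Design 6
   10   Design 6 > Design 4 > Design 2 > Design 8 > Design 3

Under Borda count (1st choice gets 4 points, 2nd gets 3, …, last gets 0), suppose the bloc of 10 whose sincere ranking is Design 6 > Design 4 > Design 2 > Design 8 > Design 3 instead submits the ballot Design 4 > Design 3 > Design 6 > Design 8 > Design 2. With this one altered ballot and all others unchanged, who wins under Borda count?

Borda totals with the altered ballot: Design 2 39, Design 3 118, Design 8 51, Design 4 100, Design 6 42.
The switch changes the winner from Design 4 to Design 3.

Design 3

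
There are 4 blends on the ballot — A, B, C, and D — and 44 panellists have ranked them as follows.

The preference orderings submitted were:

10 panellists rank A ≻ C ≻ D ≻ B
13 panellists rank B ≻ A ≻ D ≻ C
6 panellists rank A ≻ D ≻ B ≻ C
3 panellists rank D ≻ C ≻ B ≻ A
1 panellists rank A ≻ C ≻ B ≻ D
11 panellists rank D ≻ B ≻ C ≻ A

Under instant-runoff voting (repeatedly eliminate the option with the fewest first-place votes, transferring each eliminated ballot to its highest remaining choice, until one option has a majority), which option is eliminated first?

Round 1: A 17, D 14, B 13, C 0. C has the fewest and is eliminated.
Round 2: A 17, D 14, B 13. B has the fewest and is eliminated.
Round 3: A 30, D 14. A has a majority.

C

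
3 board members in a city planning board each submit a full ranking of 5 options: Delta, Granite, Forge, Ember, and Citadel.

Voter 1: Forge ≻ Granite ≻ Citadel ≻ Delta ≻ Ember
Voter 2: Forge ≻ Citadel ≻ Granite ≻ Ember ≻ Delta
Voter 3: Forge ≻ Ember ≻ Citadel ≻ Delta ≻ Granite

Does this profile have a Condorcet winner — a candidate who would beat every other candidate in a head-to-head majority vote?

Yes

Head-to-head results (3 voters total):
Delta vs Granite: Granite wins 2–1.
Delta vs Forge: Forge wins 3–0.
Delta vs Ember: Ember wins 2–1.
Delta vs Citadel: Citadel wins 3–0.
Granite vs Forge: Forge wins 3–0.
Granite vs Ember: Granite wins 2–1.
Granite vs Citadel: Citadel wins 2–1.
Forge vs Ember: Forge wins 3–0.
Forge vs Citadel: Forge wins 3–0.
Ember vs Citadel: Citadel wins 2–1.
Forge beats each rival — Delta (3–0), Granite (3–0), Ember (3–0), Citadel (3–0) — so Forge is the Condorcet winner.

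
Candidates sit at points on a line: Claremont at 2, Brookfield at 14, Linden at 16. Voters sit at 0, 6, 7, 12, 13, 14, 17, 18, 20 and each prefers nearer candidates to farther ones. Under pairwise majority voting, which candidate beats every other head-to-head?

Brookfield

With single-peaked preferences on a line, the Condorcet winner is the candidate closest to the median voter.
The median voter (position 13) is closest to Brookfield at 14.
Check: Brookfield vs Linden — voters closer to Brookfield: 6 of 9.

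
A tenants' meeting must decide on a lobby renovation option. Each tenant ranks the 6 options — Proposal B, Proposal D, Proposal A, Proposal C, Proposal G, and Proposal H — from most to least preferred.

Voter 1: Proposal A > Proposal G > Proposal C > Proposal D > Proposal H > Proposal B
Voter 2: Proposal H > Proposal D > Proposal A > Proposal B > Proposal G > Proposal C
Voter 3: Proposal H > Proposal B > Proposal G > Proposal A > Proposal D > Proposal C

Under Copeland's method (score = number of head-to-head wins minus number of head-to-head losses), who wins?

Pairwise results:
  Proposal B vs Proposal D: Proposal D wins 2–1.
  Proposal B vs Proposal A: Proposal A wins 2–1.
  Proposal B vs Proposal C: Proposal B wins 2–1.
  Proposal B vs Proposal G: Proposal B wins 2–1.
  Proposal B vs Proposal H: Proposal H wins 3–0.
  Proposal D vs Proposal A: Proposal A wins 2–1.
  Proposal D vs Proposal C: Proposal D wins 2–1.
  Proposal D vs Proposal G: Proposal G wins 2–1.
  Proposal D vs Proposal H: Proposal H wins 2–1.
  Proposal A vs Proposal C: Proposal A wins 3–0.
  Proposal A vs Proposal G: Proposal A wins 2–1.
  Proposal A vs Proposal H: Proposal H wins 2–1.
  Proposal C vs Proposal G: Proposal G wins 3–0.
  Proposal C vs Proposal H: Proposal H wins 2–1.
  Proposal G vs Proposal H: Proposal H wins 2–1.
Copeland scores (wins − losses):
  Proposal B: 2 − 3 = -1
  Proposal D: 2 − 3 = -1
  Proposal A: 4 − 1 = 3
  Proposal C: 0 − 5 = -5
  Proposal G: 2 − 3 = -1
  Proposal H: 5 − 0 = 5
Proposal H has the best Copeland score.

Proposal H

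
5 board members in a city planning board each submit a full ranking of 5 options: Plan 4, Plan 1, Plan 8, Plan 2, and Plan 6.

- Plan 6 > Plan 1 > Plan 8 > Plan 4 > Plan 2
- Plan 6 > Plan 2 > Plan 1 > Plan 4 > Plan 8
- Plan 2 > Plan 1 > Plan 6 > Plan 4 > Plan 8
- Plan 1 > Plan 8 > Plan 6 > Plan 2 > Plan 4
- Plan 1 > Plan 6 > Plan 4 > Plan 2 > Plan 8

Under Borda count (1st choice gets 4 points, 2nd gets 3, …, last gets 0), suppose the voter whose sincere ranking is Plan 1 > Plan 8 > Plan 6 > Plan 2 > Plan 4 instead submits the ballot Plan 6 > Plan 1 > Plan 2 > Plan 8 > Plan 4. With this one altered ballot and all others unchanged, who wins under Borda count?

Borda totals with the altered ballot: Plan 4 5, Plan 1 15, Plan 8 3, Plan 2 10, Plan 6 17.
The switch changes the winner from Plan 1 to Plan 6.

Plan 6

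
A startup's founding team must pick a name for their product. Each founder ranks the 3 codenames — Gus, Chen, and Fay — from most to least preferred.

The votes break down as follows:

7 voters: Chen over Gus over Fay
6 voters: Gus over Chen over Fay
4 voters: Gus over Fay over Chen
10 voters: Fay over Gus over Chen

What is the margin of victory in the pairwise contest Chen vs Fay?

1

Ballots ranking Chen above Fay: 7+6 = 13.
Ballots ranking Fay above Chen: 4+10 = 14.
Fay wins 14–13, a margin of 1.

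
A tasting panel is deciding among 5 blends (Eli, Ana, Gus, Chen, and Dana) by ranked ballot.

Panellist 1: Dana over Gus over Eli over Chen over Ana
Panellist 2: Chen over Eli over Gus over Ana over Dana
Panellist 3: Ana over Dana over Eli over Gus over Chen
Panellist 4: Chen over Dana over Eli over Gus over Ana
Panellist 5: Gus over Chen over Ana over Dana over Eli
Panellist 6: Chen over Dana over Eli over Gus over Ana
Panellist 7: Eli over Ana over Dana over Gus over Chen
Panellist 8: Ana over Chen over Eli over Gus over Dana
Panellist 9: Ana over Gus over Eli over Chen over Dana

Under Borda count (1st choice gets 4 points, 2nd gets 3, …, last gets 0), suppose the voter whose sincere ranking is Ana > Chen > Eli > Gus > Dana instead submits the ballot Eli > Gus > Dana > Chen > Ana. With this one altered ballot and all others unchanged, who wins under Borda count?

Eli

Borda totals with the altered ballot: Eli 21, Ana 14, Gus 19, Chen 18, Dana 18.
The switch changes the winner from Chen to Eli.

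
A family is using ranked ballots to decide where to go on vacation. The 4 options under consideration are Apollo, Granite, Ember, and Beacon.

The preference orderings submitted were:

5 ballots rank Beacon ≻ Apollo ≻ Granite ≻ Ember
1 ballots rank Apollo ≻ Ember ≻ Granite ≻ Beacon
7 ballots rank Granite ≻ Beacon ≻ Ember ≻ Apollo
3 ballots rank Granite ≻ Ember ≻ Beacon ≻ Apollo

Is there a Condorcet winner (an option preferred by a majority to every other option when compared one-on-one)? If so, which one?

Head-to-head results (16 voters total):
Apollo vs Granite: Granite wins 10–6.
Apollo vs Ember: Ember wins 10–6.
Apollo vs Beacon: Beacon wins 15–1.
Granite vs Ember: Granite wins 15–1.
Granite vs Beacon: Granite wins 11–5.
Ember vs Beacon: Beacon wins 12–4.
Granite beats each rival — Apollo (10–6), Ember (15–1), Beacon (11–5) — so Granite is the Condorcet winner.

Granite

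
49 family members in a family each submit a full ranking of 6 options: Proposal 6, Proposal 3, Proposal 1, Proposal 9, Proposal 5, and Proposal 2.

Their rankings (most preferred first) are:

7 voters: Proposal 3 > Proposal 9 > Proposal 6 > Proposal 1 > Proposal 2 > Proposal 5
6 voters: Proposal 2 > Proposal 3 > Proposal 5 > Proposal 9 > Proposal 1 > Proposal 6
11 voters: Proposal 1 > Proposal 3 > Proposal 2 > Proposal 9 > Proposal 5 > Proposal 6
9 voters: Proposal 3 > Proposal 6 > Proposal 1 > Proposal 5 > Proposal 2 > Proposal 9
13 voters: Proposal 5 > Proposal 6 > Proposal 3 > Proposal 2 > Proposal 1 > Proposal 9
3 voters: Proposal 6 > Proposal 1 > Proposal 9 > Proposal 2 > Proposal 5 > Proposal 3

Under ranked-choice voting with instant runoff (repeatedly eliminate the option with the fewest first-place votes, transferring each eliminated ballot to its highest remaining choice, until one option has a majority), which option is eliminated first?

Round 1: Proposal 3 16, Proposal 5 13, Proposal 1 11, Proposal 2 6, Proposal 6 3, Proposal 9 0. Proposal 9 has the fewest and is eliminated.
Round 2: Proposal 3 16, Proposal 5 13, Proposal 1 11, Proposal 2 6, Proposal 6 3. Proposal 6 has the fewest and is eliminated.
Round 3: Proposal 3 16, Proposal 1 14, Proposal 5 13, Proposal 2 6. Proposal 2 has the fewest and is eliminated.
Round 4: Proposal 3 22, Proposal 1 14, Proposal 5 13. Proposal 5 has the fewest and is eliminated.
Round 5: Proposal 3 35, Proposal 1 14. Proposal 3 has a majority.

Proposal 9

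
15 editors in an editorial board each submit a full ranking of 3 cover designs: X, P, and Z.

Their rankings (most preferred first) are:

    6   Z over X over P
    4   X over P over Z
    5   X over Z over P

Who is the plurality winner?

X

First-place vote totals:
  X: 9
  P: 0
  Z: 6
X has the most first-place votes.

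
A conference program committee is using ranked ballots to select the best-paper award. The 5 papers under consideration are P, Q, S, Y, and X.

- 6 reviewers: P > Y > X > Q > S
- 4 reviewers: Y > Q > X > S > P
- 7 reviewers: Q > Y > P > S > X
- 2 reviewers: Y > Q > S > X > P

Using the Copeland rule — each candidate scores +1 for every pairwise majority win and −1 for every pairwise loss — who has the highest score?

Pairwise results:
  P vs Q: Q wins 13–6.
  P vs S: P wins 13–6.
  P vs Y: Y wins 13–6.
  P vs X: P wins 13–6.
  Q vs S: Q wins 19–0.
  Q vs Y: Y wins 12–7.
  Q vs X: Q wins 13–6.
  S vs Y: Y wins 19–0.
  S vs X: X wins 10–9.
  Y vs X: Y wins 19–0.
Copeland scores (wins − losses):
  P: 2 − 2 = 0
  Q: 3 − 1 = 2
  S: 0 − 4 = -4
  Y: 4 − 0 = 4
  X: 1 − 3 = -2
Y has the best Copeland score.

Y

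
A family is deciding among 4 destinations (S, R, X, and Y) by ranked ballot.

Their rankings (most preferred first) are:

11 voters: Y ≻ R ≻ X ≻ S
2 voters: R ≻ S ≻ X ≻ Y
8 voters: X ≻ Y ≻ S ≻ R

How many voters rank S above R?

Ballots ranking S above R: 8.
Ballots ranking R above S: 11+2 = 13.
So 8 of 21 voters prefer S to R.

8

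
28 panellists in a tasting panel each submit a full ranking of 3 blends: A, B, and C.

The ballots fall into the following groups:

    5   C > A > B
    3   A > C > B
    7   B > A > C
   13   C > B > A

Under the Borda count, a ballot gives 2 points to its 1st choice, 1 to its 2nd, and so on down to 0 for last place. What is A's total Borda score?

Borda scores:
  A: 5·1 + 3·2 + 7·1 + 13·0 = 18
  B: 5·0 + 3·0 + 7·2 + 13·1 = 27
  C: 5·2 + 3·1 + 7·0 + 13·2 = 39

18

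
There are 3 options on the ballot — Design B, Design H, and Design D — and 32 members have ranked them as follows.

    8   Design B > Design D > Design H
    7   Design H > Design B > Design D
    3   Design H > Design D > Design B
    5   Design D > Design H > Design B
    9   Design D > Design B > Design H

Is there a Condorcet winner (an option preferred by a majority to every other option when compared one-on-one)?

Head-to-head results (32 voters total):
Design B vs Design H: Design B wins 17–15.
Design B vs Design D: Design D wins 17–15.
Design H vs Design D: Design D wins 22–10.
Design D beats each rival — Design B (17–15), Design H (22–10) — so Design D is the Condorcet winner.

Yes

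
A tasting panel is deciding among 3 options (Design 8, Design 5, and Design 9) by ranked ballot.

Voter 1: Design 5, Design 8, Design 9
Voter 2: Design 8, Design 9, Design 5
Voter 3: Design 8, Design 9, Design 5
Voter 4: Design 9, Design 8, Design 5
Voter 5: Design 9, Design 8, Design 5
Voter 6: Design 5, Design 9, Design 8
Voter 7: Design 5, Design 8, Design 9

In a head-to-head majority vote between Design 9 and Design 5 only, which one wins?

Design 9

Ballots ranking Design 9 above Design 5: 4.
Ballots ranking Design 5 above Design 9: 3.
Design 9 wins the head-to-head, 4–3.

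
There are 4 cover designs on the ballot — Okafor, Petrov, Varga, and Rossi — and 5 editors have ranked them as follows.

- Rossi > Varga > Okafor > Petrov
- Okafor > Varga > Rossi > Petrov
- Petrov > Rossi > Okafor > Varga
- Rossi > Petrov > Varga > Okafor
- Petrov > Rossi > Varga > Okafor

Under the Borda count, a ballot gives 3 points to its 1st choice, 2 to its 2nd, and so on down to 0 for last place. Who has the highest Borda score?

Borda scores:
  Okafor: 1 + 3 + 1 + 0 + 0 = 5
  Petrov: 0 + 0 + 3 + 2 + 3 = 8
  Varga: 2 + 2 + 0 + 1 + 1 = 6
  Rossi: 3 + 1 + 2 + 3 + 2 = 11
Rossi has the highest total.

Rossi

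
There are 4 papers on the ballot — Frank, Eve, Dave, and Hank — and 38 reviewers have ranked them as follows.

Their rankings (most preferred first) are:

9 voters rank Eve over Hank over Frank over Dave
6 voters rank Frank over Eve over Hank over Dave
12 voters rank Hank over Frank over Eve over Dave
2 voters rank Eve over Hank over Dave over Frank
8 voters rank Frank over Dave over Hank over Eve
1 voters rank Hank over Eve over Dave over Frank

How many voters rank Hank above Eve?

Ballots ranking Hank above Eve: 12+8+1 = 21.
Ballots ranking Eve above Hank: 9+6+2 = 17.
So 21 of 38 voters prefer Hank to Eve.

21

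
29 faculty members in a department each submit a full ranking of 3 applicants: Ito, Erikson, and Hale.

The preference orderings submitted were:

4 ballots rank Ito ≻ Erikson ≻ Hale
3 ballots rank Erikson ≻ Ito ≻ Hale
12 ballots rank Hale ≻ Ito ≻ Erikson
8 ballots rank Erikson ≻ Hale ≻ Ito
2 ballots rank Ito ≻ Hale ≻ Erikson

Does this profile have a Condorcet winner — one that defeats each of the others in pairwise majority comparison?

No

Head-to-head results (29 voters total):
Ito vs Erikson: Ito wins 18–11.
Ito vs Hale: Hale wins 20–9.
Erikson vs Hale: Erikson wins 15–14.
No candidate beats all others: Ito beats Erikson beats Hale beats Ito, a majority cycle.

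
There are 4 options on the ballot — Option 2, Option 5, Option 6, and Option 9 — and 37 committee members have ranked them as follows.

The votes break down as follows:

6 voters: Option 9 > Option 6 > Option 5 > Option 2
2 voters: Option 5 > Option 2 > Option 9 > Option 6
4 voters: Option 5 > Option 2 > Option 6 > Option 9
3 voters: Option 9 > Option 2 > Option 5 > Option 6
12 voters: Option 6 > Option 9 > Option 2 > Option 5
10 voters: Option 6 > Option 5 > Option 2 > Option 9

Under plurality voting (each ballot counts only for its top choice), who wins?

Option 6

First-place vote totals:
  Option 2: 0
  Option 5: 6
  Option 6: 22
  Option 9: 9
Option 6 has the most first-place votes.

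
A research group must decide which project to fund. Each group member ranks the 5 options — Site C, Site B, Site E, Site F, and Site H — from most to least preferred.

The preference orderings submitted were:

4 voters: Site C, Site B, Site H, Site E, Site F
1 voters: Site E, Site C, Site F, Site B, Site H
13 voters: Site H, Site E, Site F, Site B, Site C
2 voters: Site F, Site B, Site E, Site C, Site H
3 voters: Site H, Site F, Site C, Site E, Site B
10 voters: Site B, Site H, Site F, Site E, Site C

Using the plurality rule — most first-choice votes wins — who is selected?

First-place vote totals:
  Site C: 4
  Site B: 10
  Site E: 1
  Site F: 2
  Site H: 16
Site H has the most first-place votes.

Site H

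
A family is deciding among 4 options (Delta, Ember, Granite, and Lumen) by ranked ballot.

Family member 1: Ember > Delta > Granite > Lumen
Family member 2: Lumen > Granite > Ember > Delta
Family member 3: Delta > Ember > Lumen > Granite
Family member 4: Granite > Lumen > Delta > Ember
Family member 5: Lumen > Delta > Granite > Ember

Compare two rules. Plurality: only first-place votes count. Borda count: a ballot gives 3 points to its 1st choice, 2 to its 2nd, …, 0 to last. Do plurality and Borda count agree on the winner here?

Plurality first-place counts: Delta 1, Ember 1, Granite 1, Lumen 2 → Lumen.
Borda totals: Delta 8, Ember 6, Granite 7, Lumen 9 → Lumen.
The two rules agree on Lumen.

Yes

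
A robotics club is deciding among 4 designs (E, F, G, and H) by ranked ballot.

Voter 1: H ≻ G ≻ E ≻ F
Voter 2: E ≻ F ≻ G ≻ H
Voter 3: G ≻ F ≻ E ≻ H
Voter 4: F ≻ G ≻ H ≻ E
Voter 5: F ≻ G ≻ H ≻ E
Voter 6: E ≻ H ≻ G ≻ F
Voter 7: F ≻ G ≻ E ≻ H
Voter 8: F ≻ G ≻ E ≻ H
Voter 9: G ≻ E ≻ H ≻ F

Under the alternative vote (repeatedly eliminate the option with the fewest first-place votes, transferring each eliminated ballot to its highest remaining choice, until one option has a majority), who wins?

Round 1: F 4, E 2, G 2, H 1. H has the fewest and is eliminated.
Round 2: F 4, G 3, E 2. E has the fewest and is eliminated.
Round 3: F 5, G 4. F has a majority.

F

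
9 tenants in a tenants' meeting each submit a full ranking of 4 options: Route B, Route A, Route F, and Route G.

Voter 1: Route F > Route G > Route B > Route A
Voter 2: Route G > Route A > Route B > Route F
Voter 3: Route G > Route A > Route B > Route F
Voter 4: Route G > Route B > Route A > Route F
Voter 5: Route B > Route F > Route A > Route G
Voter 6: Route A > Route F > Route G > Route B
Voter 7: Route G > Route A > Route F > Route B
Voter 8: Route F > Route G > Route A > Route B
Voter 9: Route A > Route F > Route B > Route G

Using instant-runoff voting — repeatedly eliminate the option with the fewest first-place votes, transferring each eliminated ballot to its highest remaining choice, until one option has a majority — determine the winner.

Route F

Round 1: Route G 4, Route A 2, Route F 2, Route B 1. Route B has the fewest and is eliminated.
Round 2: Route G 4, Route F 3, Route A 2. Route A has the fewest and is eliminated.
Round 3: Route F 5, Route G 4. Route F has a majority.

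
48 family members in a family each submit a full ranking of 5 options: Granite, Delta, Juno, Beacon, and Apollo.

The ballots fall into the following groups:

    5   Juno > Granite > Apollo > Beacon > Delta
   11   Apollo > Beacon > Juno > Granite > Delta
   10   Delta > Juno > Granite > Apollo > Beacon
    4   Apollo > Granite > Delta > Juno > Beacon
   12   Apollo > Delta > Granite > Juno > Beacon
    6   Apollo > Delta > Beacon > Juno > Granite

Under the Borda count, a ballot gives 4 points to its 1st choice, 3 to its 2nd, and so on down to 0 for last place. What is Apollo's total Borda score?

152

Borda scores:
  Granite: 5·3 + 11·1 + 10·2 + 4·3 + 12·2 + 6·0 = 82
  Delta: 5·0 + 11·0 + 10·4 + 4·2 + 12·3 + 6·3 = 102
  Juno: 5·4 + 11·2 + 10·3 + 4·1 + 12·1 + 6·1 = 94
  Beacon: 5·1 + 11·3 + 10·0 + 4·0 + 12·0 + 6·2 = 50
  Apollo: 5·2 + 11·4 + 10·1 + 4·4 + 12·4 + 6·4 = 152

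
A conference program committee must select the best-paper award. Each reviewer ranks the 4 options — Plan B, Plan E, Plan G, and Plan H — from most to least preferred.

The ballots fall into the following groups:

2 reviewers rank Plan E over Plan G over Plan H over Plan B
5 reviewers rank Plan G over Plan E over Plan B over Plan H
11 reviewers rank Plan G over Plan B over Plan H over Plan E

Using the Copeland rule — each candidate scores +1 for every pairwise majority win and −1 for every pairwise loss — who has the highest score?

Plan G

Pairwise results:
  Plan B vs Plan E: Plan B wins 11–7.
  Plan B vs Plan G: Plan G wins 18–0.
  Plan B vs Plan H: Plan B wins 16–2.
  Plan E vs Plan G: Plan G wins 16–2.
  Plan E vs Plan H: Plan H wins 11–7.
  Plan G vs Plan H: Plan G wins 18–0.
Copeland scores (wins − losses):
  Plan B: 2 − 1 = 1
  Plan E: 0 − 3 = -3
  Plan G: 3 − 0 = 3
  Plan H: 1 − 2 = -1
Plan G has the best Copeland score.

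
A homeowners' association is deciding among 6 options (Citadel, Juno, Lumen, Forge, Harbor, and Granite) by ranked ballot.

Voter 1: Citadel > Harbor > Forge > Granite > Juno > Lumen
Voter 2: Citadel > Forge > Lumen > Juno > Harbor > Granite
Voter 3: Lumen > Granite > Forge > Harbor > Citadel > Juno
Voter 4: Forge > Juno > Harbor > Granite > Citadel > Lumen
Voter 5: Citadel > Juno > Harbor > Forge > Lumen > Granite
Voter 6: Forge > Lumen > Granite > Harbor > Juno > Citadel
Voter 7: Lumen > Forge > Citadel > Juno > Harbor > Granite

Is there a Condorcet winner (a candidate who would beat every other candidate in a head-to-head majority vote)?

Yes

Head-to-head results (7 voters total):
Citadel vs Juno: Citadel wins 5–2.
Citadel vs Lumen: Citadel wins 4–3.
Citadel vs Forge: Forge wins 4–3.
Citadel vs Harbor: Citadel wins 4–3.
Citadel vs Granite: Citadel wins 4–3.
Juno vs Lumen: Lumen wins 4–3.
Juno vs Forge: Forge wins 6–1.
Juno vs Harbor: Juno wins 4–3.
Juno vs Granite: Juno wins 4–3.
Lumen vs Forge: Forge wins 5–2.
Lumen vs Harbor: Lumen wins 4–3.
Lumen vs Granite: Lumen wins 5–2.
Forge vs Harbor: Forge wins 5–2.
Forge vs Granite: Forge wins 6–1.
Harbor vs Granite: Harbor wins 5–2.
Forge beats each rival — Citadel (4–3), Juno (6–1), Lumen (5–2), Harbor (5–2), Granite (6–1) — so Forge is the Condorcet winner.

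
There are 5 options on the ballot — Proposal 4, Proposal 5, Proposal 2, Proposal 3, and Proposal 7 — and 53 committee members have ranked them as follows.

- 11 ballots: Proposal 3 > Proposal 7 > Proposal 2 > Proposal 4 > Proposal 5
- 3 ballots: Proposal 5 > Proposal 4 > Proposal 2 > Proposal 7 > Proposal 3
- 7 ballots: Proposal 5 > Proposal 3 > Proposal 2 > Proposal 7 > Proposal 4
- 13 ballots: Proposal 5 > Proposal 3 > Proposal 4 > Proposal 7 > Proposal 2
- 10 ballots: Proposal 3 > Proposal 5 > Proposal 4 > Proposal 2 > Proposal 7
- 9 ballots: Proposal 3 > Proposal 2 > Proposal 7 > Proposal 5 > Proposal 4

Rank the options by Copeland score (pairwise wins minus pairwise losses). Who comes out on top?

Proposal 3

Pairwise results:
  Proposal 4 vs Proposal 5: Proposal 5 wins 42–11.
  Proposal 4 vs Proposal 2: Proposal 2 wins 27–26.
  Proposal 4 vs Proposal 3: Proposal 3 wins 50–3.
  Proposal 4 vs Proposal 7: Proposal 7 wins 27–26.
  Proposal 5 vs Proposal 2: Proposal 5 wins 33–20.
  Proposal 5 vs Proposal 3: Proposal 3 wins 30–23.
  Proposal 5 vs Proposal 7: Proposal 5 wins 33–20.
  Proposal 2 vs Proposal 3: Proposal 3 wins 50–3.
  Proposal 2 vs Proposal 7: Proposal 2 wins 29–24.
  Proposal 3 vs Proposal 7: Proposal 3 wins 50–3.
Copeland scores (wins − losses):
  Proposal 4: 0 − 4 = -4
  Proposal 5: 3 − 1 = 2
  Proposal 2: 2 − 2 = 0
  Proposal 3: 4 − 0 = 4
  Proposal 7: 1 − 3 = -2
Proposal 3 has the best Copeland score.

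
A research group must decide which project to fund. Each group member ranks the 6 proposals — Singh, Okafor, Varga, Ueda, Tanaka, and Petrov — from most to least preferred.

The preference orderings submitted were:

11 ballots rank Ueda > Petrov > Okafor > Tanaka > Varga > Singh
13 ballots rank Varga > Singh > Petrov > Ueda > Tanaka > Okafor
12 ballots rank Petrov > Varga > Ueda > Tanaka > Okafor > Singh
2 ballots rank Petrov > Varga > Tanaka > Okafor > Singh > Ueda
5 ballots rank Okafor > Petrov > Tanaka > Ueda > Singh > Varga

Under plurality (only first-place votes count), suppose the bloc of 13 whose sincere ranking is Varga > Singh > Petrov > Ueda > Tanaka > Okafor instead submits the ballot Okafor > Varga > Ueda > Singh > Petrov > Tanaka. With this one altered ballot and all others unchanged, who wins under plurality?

Okafor

First-place totals with the altered ballot: Singh 0, Okafor 18, Varga 0, Ueda 11, Tanaka 0, Petrov 14.
The switch changes the winner from Petrov to Okafor.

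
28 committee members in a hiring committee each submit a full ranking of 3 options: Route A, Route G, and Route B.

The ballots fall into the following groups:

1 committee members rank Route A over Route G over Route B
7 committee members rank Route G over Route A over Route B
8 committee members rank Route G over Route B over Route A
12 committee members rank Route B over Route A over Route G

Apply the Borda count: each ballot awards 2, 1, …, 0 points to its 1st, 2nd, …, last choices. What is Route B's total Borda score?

Borda scores:
  Route A: 2 + 7·1 + 8·0 + 12·1 = 21
  Route G: 1 + 7·2 + 8·2 + 12·0 = 31
  Route B: 0 + 7·0 + 8·1 + 12·2 = 32

32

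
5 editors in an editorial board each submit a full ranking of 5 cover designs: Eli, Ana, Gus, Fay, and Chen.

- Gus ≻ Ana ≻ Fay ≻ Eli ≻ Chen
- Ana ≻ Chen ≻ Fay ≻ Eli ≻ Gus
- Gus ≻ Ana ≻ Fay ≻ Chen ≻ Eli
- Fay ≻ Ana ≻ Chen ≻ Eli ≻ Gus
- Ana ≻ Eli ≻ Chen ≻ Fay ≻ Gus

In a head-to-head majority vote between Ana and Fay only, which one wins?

Ballots ranking Ana above Fay: 4.
Ballots ranking Fay above Ana: 1.
Ana wins the head-to-head, 4–1.

Ana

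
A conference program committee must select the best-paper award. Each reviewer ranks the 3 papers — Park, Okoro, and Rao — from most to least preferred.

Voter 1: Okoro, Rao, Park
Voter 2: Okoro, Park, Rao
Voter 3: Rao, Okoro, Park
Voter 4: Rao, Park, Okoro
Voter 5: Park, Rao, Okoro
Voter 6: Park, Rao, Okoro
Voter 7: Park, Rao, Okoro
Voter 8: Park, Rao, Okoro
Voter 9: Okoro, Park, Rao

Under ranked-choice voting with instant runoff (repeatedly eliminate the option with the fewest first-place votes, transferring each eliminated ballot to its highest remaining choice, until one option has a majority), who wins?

Park

Round 1: Park 4, Okoro 3, Rao 2. Rao has the fewest and is eliminated.
Round 2: Park 5, Okoro 4. Park has a majority.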